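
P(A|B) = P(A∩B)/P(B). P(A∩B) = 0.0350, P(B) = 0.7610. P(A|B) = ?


P(A|B) = 0.0350/0.7610 = 0.0460

P(A|B) = 0.0460


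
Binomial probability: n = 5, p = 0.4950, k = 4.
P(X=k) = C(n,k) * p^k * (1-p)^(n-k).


C(5,4) = 5
p^4 = 0.060037
(1-p)^1 = 0.505000
P = 5 * 0.060037 * 0.505000 = 0.1516

P(X=4) = 0.1516


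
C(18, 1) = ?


C(18,1) = 18!/(1! × 17!)
= 6402373705728000/(1 × 355687428096000)
= 18

C(18,1) = 18


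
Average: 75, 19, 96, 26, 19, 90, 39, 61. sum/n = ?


Sum = 75 + 19 + 96 + 26 + 19 + 90 + 39 + 61 = 425
n = 8
Mean = 425/8 = 53.1250

Mean = 53.1250


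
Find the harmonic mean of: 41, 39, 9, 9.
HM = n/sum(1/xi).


Sum of reciprocals = 1/41 + 1/39 + 1/9 + 1/9 = 0.272253
HM = 4/0.272253 = 14.6922

HM = 14.6922


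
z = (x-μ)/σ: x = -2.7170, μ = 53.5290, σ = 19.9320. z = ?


z = (-2.7170 - 53.5290)/19.9320
= -56.2460/19.9320
= -2.8219

z = -2.8219


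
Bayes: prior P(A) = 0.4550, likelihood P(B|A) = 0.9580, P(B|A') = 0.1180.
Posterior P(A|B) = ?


P(B) = P(B|A)*P(A) + P(B|A')*P(A')
= 0.9580*0.4550 + 0.1180*0.5450
= 0.435890 + 0.064310 = 0.500200
P(A|B) = 0.435890/0.500200 = 0.8714

P(A|B) = 0.8714


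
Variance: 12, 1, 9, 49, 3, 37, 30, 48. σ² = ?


Mean = 23.6250
Squared deviations: 135.1406, 511.8906, 213.8906, 643.8906, 425.3906, 178.8906, 40.6406, 594.1406
Sum = 2743.8750
Variance = 2743.8750/8 = 342.9844

Variance = 342.9844


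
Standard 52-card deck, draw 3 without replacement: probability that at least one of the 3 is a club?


P(at least one) = 1 - P(none)
P(none) = (39/52) × (38/51) × (37/50) = 0.413529
P(at least one) = 1 - 0.413529 = 0.5865

P = 0.5865


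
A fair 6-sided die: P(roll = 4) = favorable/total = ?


Favorable outcomes (roll = 4): 1
Total outcomes = 6
P = 1/6 = 0.1667

P = 0.1667


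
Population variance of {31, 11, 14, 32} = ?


Mean = 22.0000
Squared deviations: 81.0000, 121.0000, 64.0000, 100.0000
Sum = 366.0000
Variance = 366.0000/4 = 91.5000

Variance = 91.5000


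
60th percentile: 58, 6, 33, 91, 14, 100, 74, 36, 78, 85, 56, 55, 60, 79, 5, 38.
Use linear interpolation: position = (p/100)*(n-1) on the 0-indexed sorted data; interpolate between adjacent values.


Sorted: 5, 6, 14, 33, 36, 38, 55, 56, 58, 60, 74, 78, 79, 85, 91, 100
n = 16
Index = 60/100 * 15 = 9.0000
Lower = data[9] = 60, Upper = data[10] = 74
P60 = 60 + 0*(14) = 60.0000

P60 = 60.0000


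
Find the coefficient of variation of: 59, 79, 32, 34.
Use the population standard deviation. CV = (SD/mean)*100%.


Mean = 51.0000
SD = 19.3520
CV = (19.3520/51.0000)*100 = 37.9451%

CV = 37.9451%


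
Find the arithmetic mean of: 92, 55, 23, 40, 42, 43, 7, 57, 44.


Sum = 92 + 55 + 23 + 40 + 42 + 43 + 7 + 57 + 44 = 403
n = 9
Mean = 403/9 = 44.7778

Mean = 44.7778


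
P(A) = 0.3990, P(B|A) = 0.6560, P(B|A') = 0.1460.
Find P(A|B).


P(B) = P(B|A)*P(A) + P(B|A')*P(A')
= 0.6560*0.3990 + 0.1460*0.6010
= 0.261744 + 0.087746 = 0.349490
P(A|B) = 0.261744/0.349490 = 0.7489

P(A|B) = 0.7489


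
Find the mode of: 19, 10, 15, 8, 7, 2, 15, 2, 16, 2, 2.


Frequencies: 2:4, 7:1, 8:1, 10:1, 15:2, 16:1, 19:1
Max frequency = 4
Mode = 2

Mode = 2


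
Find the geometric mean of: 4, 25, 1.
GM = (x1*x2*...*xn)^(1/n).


Product = 4 × 25 × 1 = 100
GM = 100^(1/3) = 4.6416

GM = 4.6416


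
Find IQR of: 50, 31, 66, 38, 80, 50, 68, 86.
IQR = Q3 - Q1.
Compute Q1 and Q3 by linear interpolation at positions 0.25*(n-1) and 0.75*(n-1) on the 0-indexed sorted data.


Sorted: 31, 38, 50, 50, 66, 68, 80, 86
Q1 (25th %ile) = 47.0000
Q3 (75th %ile) = 71.0000
IQR = 71.0000 - 47.0000 = 24.0000

IQR = 24.0000


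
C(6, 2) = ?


C(6,2) = 6!/(2! × 4!)
= 720/(2 × 24)
= 15

C(6,2) = 15


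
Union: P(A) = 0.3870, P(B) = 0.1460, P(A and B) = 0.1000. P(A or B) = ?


P(A∪B) = 0.3870 + 0.1460 - 0.1000
= 0.5330 - 0.1000
= 0.4330

P(A∪B) = 0.4330


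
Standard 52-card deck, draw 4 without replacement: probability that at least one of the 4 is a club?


P(at least one) = 1 - P(none)
P(none) = (39/52) × (38/51) × (37/50) × (36/49) = 0.303818
P(at least one) = 1 - 0.303818 = 0.6962

P = 0.6962


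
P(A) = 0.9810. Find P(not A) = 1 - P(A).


P(not A) = 1 - 0.9810 = 0.0190

P(not A) = 0.0190


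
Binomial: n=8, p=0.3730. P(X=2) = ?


C(8,2) = 28
p^2 = 0.139129
(1-p)^6 = 0.060758
P = 28 * 0.139129 * 0.060758 = 0.2367

P(X=2) = 0.2367


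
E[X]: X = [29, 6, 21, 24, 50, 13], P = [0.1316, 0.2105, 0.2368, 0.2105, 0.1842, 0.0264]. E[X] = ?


E[X] = 29*0.1316 + 6*0.2105 + 21*0.2368 + 24*0.2105 + 50*0.1842 + 13*0.0264
= 3.8164 + 1.2630 + 4.9728 + 5.0520 + 9.2100 + 0.3432
= 24.6574

E[X] = 24.6574


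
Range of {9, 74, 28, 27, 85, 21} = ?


Max = 85, Min = 9
Range = 85 - 9 = 76

Range = 76


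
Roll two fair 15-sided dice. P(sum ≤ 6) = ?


Total outcomes = 15×15 = 225
Favorable (sum ≤ 6): 15
P = 15/225 = 0.0667

P = 0.0667


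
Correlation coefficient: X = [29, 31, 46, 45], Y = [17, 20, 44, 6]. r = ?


Mean X = 37.7500, Mean Y = 21.7500
SD X = 7.790218, SD Y = 13.863171
Cov = 30.687500
r = 30.687500/(7.790218*13.863171) = 0.2842

r = 0.2842


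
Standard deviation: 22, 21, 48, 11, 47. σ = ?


Mean = 29.8000
Variance = 223.7600
SD = sqrt(223.7600) = 14.9586

SD = 14.9586


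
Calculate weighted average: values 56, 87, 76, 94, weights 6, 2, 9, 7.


Numerator = 56*6 + 87*2 + 76*9 + 94*7 = 1852
Denominator = 6 + 2 + 9 + 7 = 24
WM = 1852/24 = 77.1667

WM = 77.1667


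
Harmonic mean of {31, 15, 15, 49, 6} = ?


Sum of reciprocals = 1/31 + 1/15 + 1/15 + 1/49 + 1/6 = 0.352666
HM = 5/0.352666 = 14.1777

HM = 14.1777


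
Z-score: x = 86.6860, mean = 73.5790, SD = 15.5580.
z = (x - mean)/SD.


z = (86.6860 - 73.5790)/15.5580
= 13.1070/15.5580
= 0.8425

z = 0.8425


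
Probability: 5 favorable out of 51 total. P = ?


P = 5/51 = 0.0980

P = 0.0980


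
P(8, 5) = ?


P(8,5) = 8!/3!
= 40320/6
= 6720

P(8,5) = 6720


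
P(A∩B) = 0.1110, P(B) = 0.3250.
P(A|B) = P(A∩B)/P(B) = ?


P(A|B) = 0.1110/0.3250 = 0.3415

P(A|B) = 0.3415


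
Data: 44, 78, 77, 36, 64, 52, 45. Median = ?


Sorted: 36, 44, 45, 52, 64, 77, 78
n = 7 (odd)
Middle value = 52

Median = 52


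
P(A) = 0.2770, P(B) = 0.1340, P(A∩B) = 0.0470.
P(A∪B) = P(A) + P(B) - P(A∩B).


P(A∪B) = 0.2770 + 0.1340 - 0.0470
= 0.4110 - 0.0470
= 0.3640

P(A∪B) = 0.3640


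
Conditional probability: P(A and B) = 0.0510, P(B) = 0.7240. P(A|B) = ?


P(A|B) = 0.0510/0.7240 = 0.0704

P(A|B) = 0.0704


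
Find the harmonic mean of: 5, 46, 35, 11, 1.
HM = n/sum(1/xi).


Sum of reciprocals = 1/5 + 1/46 + 1/35 + 1/11 + 1/1 = 1.341220
HM = 5/1.341220 = 3.7280

HM = 3.7280


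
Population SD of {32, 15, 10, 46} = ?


Mean = 25.7500
Variance = 203.1875
SD = sqrt(203.1875) = 14.2544

SD = 14.2544


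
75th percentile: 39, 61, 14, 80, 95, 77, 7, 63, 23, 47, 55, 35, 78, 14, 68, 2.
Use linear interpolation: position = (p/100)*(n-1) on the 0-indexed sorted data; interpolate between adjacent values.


Sorted: 2, 7, 14, 14, 23, 35, 39, 47, 55, 61, 63, 68, 77, 78, 80, 95
n = 16
Index = 75/100 * 15 = 11.2500
Lower = data[11] = 68, Upper = data[12] = 77
P75 = 68 + 0.2500*(9) = 70.2500

P75 = 70.2500


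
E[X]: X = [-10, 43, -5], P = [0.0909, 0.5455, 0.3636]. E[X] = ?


E[X] = -10*0.0909 + 43*0.5455 - 5*0.3636
= -0.9090 + 23.4565 - 1.8180
= 20.7295

E[X] = 20.7295


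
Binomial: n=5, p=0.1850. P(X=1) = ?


C(5,1) = 5
p^1 = 0.185000
(1-p)^4 = 0.441195
P = 5 * 0.185000 * 0.441195 = 0.4081

P(X=1) = 0.4081


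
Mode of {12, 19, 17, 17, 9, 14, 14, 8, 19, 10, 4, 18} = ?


Frequencies: 4:1, 8:1, 9:1, 10:1, 12:1, 14:2, 17:2, 18:1, 19:2
Max frequency = 2
Mode = 14, 17, 19

Mode = 14, 17, 19


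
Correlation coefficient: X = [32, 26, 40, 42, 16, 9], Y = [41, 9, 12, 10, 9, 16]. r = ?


Mean X = 27.5000, Mean Y = 16.1667
SD X = 11.996527, SD Y = 11.363929
Cov = 11.083333
r = 11.083333/(11.996527*11.363929) = 0.0813

r = 0.0813


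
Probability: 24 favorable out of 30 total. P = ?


P = 24/30 = 0.8000

P = 0.8000


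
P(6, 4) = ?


P(6,4) = 6!/2!
= 720/2
= 360

P(6,4) = 360


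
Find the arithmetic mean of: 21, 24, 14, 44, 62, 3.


Sum = 21 + 24 + 14 + 44 + 62 + 3 = 168
n = 6
Mean = 168/6 = 28.0000

Mean = 28.0000


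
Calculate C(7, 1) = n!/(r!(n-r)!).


C(7,1) = 7!/(1! × 6!)
= 5040/(1 × 720)
= 7

C(7,1) = 7


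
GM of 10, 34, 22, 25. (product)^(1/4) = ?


Product = 10 × 34 × 22 × 25 = 187000
GM = 187000^(1/4) = 20.7951

GM = 20.7951


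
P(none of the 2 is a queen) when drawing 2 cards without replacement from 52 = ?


P(no queens) = (48/52) × (47/51)
= 0.8507

P = 0.8507


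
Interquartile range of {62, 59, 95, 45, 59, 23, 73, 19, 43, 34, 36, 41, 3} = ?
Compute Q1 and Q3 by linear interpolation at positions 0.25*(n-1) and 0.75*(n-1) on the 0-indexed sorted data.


Sorted: 3, 19, 23, 34, 36, 41, 43, 45, 59, 59, 62, 73, 95
Q1 (25th %ile) = 34.0000
Q3 (75th %ile) = 59.0000
IQR = 59.0000 - 34.0000 = 25.0000

IQR = 25.0000


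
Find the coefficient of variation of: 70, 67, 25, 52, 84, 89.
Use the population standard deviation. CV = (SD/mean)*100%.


Mean = 64.5000
SD = 21.3444
CV = (21.3444/64.5000)*100 = 33.0921%

CV = 33.0921%


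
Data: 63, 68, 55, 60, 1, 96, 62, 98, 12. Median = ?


Sorted: 1, 12, 55, 60, 62, 63, 68, 96, 98
n = 9 (odd)
Middle value = 62

Median = 62


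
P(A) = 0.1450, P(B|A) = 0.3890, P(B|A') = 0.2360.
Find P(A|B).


P(B) = P(B|A)*P(A) + P(B|A')*P(A')
= 0.3890*0.1450 + 0.2360*0.8550
= 0.056405 + 0.201780 = 0.258185
P(A|B) = 0.056405/0.258185 = 0.2185

P(A|B) = 0.2185


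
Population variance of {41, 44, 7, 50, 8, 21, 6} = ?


Mean = 25.2857
Squared deviations: 246.9388, 350.2245, 334.3673, 610.7959, 298.7959, 18.3673, 371.9388
Sum = 2231.4286
Variance = 2231.4286/7 = 318.7755

Variance = 318.7755


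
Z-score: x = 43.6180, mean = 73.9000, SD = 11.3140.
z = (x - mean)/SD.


z = (43.6180 - 73.9000)/11.3140
= -30.2820/11.3140
= -2.6765

z = -2.6765


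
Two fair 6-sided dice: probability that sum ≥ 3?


Total outcomes = 6×6 = 36
Favorable (sum ≥ 3): 35
P = 35/36 = 0.9722

P = 0.9722


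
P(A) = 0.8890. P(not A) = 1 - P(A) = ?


P(not A) = 1 - 0.8890 = 0.1110

P(not A) = 0.1110


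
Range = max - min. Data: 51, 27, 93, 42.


Max = 93, Min = 27
Range = 93 - 27 = 66

Range = 66


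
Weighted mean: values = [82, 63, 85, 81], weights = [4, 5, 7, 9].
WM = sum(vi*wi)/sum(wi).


Numerator = 82*4 + 63*5 + 85*7 + 81*9 = 1967
Denominator = 4 + 5 + 7 + 9 = 25
WM = 1967/25 = 78.6800

WM = 78.6800


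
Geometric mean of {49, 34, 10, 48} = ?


Product = 49 × 34 × 10 × 48 = 799680
GM = 799680^(1/4) = 29.9040

GM = 29.9040


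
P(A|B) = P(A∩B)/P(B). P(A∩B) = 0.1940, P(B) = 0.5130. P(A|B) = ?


P(A|B) = 0.1940/0.5130 = 0.3782

P(A|B) = 0.3782


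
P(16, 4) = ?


P(16,4) = 16!/12!
= 20922789888000/479001600
= 43680

P(16,4) = 43680


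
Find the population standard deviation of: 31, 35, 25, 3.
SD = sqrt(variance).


Mean = 23.5000
Variance = 152.7500
SD = sqrt(152.7500) = 12.3592

SD = 12.3592


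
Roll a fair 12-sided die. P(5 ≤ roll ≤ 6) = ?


Favorable outcomes (5 ≤ roll ≤ 6): 2
Total outcomes = 12
P = 2/12 = 0.1667

P = 0.1667


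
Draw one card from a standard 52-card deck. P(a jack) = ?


4 jacks in 52 cards
P = 4/52 = 0.0769

P = 0.0769


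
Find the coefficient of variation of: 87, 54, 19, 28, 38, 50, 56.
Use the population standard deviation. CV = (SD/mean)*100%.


Mean = 47.4286
SD = 20.5764
CV = (20.5764/47.4286)*100 = 43.3840%

CV = 43.3840%


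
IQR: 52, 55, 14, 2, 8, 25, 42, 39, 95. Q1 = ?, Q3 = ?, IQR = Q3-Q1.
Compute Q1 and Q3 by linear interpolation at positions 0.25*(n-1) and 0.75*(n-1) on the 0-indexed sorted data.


Sorted: 2, 8, 14, 25, 39, 42, 52, 55, 95
Q1 (25th %ile) = 14.0000
Q3 (75th %ile) = 52.0000
IQR = 52.0000 - 14.0000 = 38.0000

IQR = 38.0000


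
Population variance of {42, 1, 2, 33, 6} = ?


Mean = 16.8000
Squared deviations: 635.0400, 249.6400, 219.0400, 262.4400, 116.6400
Sum = 1482.8000
Variance = 1482.8000/5 = 296.5600

Variance = 296.5600


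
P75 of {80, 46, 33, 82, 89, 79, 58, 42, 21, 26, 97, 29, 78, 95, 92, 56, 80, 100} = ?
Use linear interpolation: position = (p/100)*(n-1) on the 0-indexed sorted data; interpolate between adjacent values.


Sorted: 21, 26, 29, 33, 42, 46, 56, 58, 78, 79, 80, 80, 82, 89, 92, 95, 97, 100
n = 18
Index = 75/100 * 17 = 12.7500
Lower = data[12] = 82, Upper = data[13] = 89
P75 = 82 + 0.7500*(7) = 87.2500

P75 = 87.2500


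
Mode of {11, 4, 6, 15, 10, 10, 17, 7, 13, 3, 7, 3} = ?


Frequencies: 3:2, 4:1, 6:1, 7:2, 10:2, 11:1, 13:1, 15:1, 17:1
Max frequency = 2
Mode = 3, 7, 10

Mode = 3, 7, 10


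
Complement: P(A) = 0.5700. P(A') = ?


P(not A) = 1 - 0.5700 = 0.4300

P(not A) = 0.4300


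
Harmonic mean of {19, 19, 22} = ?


Sum of reciprocals = 1/19 + 1/19 + 1/22 = 0.150718
HM = 3/0.150718 = 19.9048

HM = 19.9048


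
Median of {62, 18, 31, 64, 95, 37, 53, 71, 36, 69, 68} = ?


Sorted: 18, 31, 36, 37, 53, 62, 64, 68, 69, 71, 95
n = 11 (odd)
Middle value = 62

Median = 62


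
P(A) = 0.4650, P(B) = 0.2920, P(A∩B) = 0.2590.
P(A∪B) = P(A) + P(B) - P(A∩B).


P(A∪B) = 0.4650 + 0.2920 - 0.2590
= 0.7570 - 0.2590
= 0.4980

P(A∪B) = 0.4980


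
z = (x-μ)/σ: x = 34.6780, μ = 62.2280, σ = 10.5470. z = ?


z = (34.6780 - 62.2280)/10.5470
= -27.5500/10.5470
= -2.6121

z = -2.6121


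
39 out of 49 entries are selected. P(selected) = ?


P = 39/49 = 0.7959

P = 0.7959


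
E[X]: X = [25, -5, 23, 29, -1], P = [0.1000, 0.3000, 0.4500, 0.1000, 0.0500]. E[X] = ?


E[X] = 25*0.1000 - 5*0.3000 + 23*0.4500 + 29*0.1000 - 1*0.0500
= 2.5000 - 1.5000 + 10.3500 + 2.9000 - 0.0500
= 14.2000

E[X] = 14.2000


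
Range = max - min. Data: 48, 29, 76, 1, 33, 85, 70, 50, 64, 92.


Max = 92, Min = 1
Range = 92 - 1 = 91

Range = 91


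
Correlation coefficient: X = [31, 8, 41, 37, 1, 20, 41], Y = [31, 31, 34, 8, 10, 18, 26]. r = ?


Mean X = 25.5714, Mean Y = 22.5714
SD X = 15.022432, SD Y = 9.824999
Cov = 42.102041
r = 42.102041/(15.022432*9.824999) = 0.2853

r = 0.2853


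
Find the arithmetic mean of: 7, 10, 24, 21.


Sum = 7 + 10 + 24 + 21 = 62
n = 4
Mean = 62/4 = 15.5000

Mean = 15.5000


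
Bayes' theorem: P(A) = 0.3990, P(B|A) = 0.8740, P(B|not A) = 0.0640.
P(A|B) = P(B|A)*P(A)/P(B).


P(B) = P(B|A)*P(A) + P(B|A')*P(A')
= 0.8740*0.3990 + 0.0640*0.6010
= 0.348726 + 0.038464 = 0.387190
P(A|B) = 0.348726/0.387190 = 0.9007

P(A|B) = 0.9007


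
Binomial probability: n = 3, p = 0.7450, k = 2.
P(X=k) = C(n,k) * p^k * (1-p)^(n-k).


C(3,2) = 3
p^2 = 0.555025
(1-p)^1 = 0.255000
P = 3 * 0.555025 * 0.255000 = 0.4246

P(X=2) = 0.4246


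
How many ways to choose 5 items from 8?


C(8,5) = 8!/(5! × 3!)
= 40320/(120 × 6)
= 56

C(8,5) = 56


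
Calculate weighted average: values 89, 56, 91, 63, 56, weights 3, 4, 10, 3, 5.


Numerator = 89*3 + 56*4 + 91*10 + 63*3 + 56*5 = 1870
Denominator = 3 + 4 + 10 + 3 + 5 = 25
WM = 1870/25 = 74.8000

WM = 74.8000


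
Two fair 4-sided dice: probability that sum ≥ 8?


Total outcomes = 4×4 = 16
Favorable (sum ≥ 8): 1
P = 1/16 = 0.0625

P = 0.0625


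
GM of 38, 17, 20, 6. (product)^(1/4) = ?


Product = 38 × 17 × 20 × 6 = 77520
GM = 77520^(1/4) = 16.6860

GM = 16.6860


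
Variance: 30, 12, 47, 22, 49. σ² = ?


Mean = 32.0000
Squared deviations: 4.0000, 400.0000, 225.0000, 100.0000, 289.0000
Sum = 1018.0000
Variance = 1018.0000/5 = 203.6000

Variance = 203.6000


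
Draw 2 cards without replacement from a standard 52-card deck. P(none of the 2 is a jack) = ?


P(no jacks) = (48/52) × (47/51)
= 0.8507

P = 0.8507


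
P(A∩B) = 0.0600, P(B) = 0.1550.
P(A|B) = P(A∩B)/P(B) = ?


P(A|B) = 0.0600/0.1550 = 0.3871

P(A|B) = 0.3871


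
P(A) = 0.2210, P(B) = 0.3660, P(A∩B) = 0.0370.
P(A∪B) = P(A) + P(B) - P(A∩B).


P(A∪B) = 0.2210 + 0.3660 - 0.0370
= 0.5870 - 0.0370
= 0.5500

P(A∪B) = 0.5500


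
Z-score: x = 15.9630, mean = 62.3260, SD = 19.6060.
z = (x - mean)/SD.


z = (15.9630 - 62.3260)/19.6060
= -46.3630/19.6060
= -2.3647

z = -2.3647


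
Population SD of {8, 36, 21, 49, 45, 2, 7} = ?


Mean = 24.0000
Variance = 321.1429
SD = sqrt(321.1429) = 17.9205

SD = 17.9205


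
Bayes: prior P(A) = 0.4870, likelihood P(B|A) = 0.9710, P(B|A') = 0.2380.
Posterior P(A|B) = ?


P(B) = P(B|A)*P(A) + P(B|A')*P(A')
= 0.9710*0.4870 + 0.2380*0.5130
= 0.472877 + 0.122094 = 0.594971
P(A|B) = 0.472877/0.594971 = 0.7948

P(A|B) = 0.7948


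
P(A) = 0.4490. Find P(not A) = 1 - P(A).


P(not A) = 1 - 0.4490 = 0.5510

P(not A) = 0.5510


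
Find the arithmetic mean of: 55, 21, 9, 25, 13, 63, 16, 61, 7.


Sum = 55 + 21 + 9 + 25 + 13 + 63 + 16 + 61 + 7 = 270
n = 9
Mean = 270/9 = 30.0000

Mean = 30.0000


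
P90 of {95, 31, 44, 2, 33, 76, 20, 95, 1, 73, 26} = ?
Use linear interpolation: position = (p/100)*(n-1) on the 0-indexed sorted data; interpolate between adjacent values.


Sorted: 1, 2, 20, 26, 31, 33, 44, 73, 76, 95, 95
n = 11
Index = 90/100 * 10 = 9.0000
Lower = data[9] = 95, Upper = data[10] = 95
P90 = 95 + 0*(0) = 95.0000

P90 = 95.0000


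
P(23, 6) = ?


P(23,6) = 23!/17!
= 25852016738884976640000/355687428096000
= 72681840

P(23,6) = 72681840


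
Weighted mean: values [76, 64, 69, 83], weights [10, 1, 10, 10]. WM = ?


Numerator = 76*10 + 64*1 + 69*10 + 83*10 = 2344
Denominator = 10 + 1 + 10 + 10 = 31
WM = 2344/31 = 75.6129

WM = 75.6129


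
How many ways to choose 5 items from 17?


C(17,5) = 17!/(5! × 12!)
= 355687428096000/(120 × 479001600)
= 6188

C(17,5) = 6188


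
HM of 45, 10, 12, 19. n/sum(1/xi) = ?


Sum of reciprocals = 1/45 + 1/10 + 1/12 + 1/19 = 0.258187
HM = 4/0.258187 = 15.4926

HM = 15.4926


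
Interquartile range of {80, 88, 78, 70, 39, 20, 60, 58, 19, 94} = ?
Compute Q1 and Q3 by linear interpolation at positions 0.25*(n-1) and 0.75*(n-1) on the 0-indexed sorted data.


Sorted: 19, 20, 39, 58, 60, 70, 78, 80, 88, 94
Q1 (25th %ile) = 43.7500
Q3 (75th %ile) = 79.5000
IQR = 79.5000 - 43.7500 = 35.7500

IQR = 35.7500


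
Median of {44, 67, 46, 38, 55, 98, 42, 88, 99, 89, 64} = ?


Sorted: 38, 42, 44, 46, 55, 64, 67, 88, 89, 98, 99
n = 11 (odd)
Middle value = 64

Median = 64


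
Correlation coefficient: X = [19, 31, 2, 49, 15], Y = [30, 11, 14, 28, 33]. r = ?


Mean X = 23.2000, Mean Y = 23.2000
SD X = 15.879547, SD Y = 8.930845
Cov = 22.960000
r = 22.960000/(15.879547*8.930845) = 0.1619

r = 0.1619


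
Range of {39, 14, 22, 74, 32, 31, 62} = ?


Max = 74, Min = 14
Range = 74 - 14 = 60

Range = 60


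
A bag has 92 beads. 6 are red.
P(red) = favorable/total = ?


P = 6/92 = 0.0652

P = 0.0652


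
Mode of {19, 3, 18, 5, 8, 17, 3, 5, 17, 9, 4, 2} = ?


Frequencies: 2:1, 3:2, 4:1, 5:2, 8:1, 9:1, 17:2, 18:1, 19:1
Max frequency = 2
Mode = 3, 5, 17

Mode = 3, 5, 17


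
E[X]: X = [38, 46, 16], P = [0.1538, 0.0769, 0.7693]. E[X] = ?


E[X] = 38*0.1538 + 46*0.0769 + 16*0.7693
= 5.8444 + 3.5374 + 12.3088
= 21.6906

E[X] = 21.6906


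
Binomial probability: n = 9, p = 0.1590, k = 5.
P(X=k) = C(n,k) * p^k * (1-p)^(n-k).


C(9,5) = 126
p^5 = 0.000102
(1-p)^4 = 0.500246
P = 126 * 0.000102 * 0.500246 = 0.0064

P(X=5) = 0.0064


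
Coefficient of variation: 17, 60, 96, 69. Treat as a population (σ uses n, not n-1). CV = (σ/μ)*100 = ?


Mean = 60.5000
SD = 28.3945
CV = (28.3945/60.5000)*100 = 46.9331%

CV = 46.9331%


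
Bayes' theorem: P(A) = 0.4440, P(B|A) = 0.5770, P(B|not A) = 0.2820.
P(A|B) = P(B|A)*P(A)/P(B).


P(B) = P(B|A)*P(A) + P(B|A')*P(A')
= 0.5770*0.4440 + 0.2820*0.5560
= 0.256188 + 0.156792 = 0.412980
P(A|B) = 0.256188/0.412980 = 0.6203

P(A|B) = 0.6203


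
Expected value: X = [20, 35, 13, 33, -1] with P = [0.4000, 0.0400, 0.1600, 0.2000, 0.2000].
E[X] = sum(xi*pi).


E[X] = 20*0.4000 + 35*0.0400 + 13*0.1600 + 33*0.2000 - 1*0.2000
= 8.0000 + 1.4000 + 2.0800 + 6.6000 - 0.2000
= 17.8800

E[X] = 17.8800


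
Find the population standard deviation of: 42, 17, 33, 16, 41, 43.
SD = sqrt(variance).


Mean = 32.0000
Variance = 130.6667
SD = sqrt(130.6667) = 11.4310

SD = 11.4310


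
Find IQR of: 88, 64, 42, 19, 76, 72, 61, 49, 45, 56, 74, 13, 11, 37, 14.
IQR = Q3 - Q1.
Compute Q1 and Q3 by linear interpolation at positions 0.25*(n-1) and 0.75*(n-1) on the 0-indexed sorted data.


Sorted: 11, 13, 14, 19, 37, 42, 45, 49, 56, 61, 64, 72, 74, 76, 88
Q1 (25th %ile) = 28.0000
Q3 (75th %ile) = 68.0000
IQR = 68.0000 - 28.0000 = 40.0000

IQR = 40.0000


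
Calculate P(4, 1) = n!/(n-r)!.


P(4,1) = 4!/3!
= 24/6
= 4

P(4,1) = 4


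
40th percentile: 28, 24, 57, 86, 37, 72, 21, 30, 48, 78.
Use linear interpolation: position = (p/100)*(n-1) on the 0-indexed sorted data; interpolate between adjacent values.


Sorted: 21, 24, 28, 30, 37, 48, 57, 72, 78, 86
n = 10
Index = 40/100 * 9 = 3.6000
Lower = data[3] = 30, Upper = data[4] = 37
P40 = 30 + 0.6000*(7) = 34.2000

P40 = 34.2000


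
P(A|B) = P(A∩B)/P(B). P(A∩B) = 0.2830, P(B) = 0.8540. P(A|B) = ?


P(A|B) = 0.2830/0.8540 = 0.3314

P(A|B) = 0.3314


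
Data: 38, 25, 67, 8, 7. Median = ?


Sorted: 7, 8, 25, 38, 67
n = 5 (odd)
Middle value = 25

Median = 25


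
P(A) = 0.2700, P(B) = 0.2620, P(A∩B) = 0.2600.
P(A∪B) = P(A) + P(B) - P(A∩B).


P(A∪B) = 0.2700 + 0.2620 - 0.2600
= 0.5320 - 0.2600
= 0.2720

P(A∪B) = 0.2720


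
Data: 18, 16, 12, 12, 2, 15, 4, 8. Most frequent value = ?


Frequencies: 2:1, 4:1, 8:1, 12:2, 15:1, 16:1, 18:1
Max frequency = 2
Mode = 12

Mode = 12


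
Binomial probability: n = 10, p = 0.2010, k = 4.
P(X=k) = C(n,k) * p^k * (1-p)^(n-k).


C(10,4) = 210
p^4 = 0.001632
(1-p)^6 = 0.260184
P = 210 * 0.001632 * 0.260184 = 0.0892

P(X=4) = 0.0892


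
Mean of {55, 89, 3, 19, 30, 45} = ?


Sum = 55 + 89 + 3 + 19 + 30 + 45 = 241
n = 6
Mean = 241/6 = 40.1667

Mean = 40.1667


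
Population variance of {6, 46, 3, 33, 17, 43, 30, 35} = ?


Mean = 26.6250
Squared deviations: 425.3906, 375.3906, 558.1406, 40.6406, 92.6406, 268.1406, 11.3906, 70.1406
Sum = 1841.8750
Variance = 1841.8750/8 = 230.2344

Variance = 230.2344


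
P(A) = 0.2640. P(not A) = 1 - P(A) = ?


P(not A) = 1 - 0.2640 = 0.7360

P(not A) = 0.7360


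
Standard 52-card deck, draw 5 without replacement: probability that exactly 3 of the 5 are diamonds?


Hypergeometric: P(X=3) = C(13,3)·C(39,2) / C(52,5)
= 286 × 741 / 2598960
= 211926/2598960 = 0.0815

P = 0.0815


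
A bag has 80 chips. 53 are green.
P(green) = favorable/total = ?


P = 53/80 = 0.6625

P = 0.6625


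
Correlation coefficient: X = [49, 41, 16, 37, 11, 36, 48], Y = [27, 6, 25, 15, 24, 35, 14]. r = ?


Mean X = 34.0000, Mean Y = 20.8571
SD X = 13.815106, SD Y = 8.998866
Cov = -34.857143
r = -34.857143/(13.815106*8.998866) = -0.2804

r = -0.2804


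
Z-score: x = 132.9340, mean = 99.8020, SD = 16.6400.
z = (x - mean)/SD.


z = (132.9340 - 99.8020)/16.6400
= 33.1320/16.6400
= 1.9911

z = 1.9911


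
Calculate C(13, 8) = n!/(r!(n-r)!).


C(13,8) = 13!/(8! × 5!)
= 6227020800/(40320 × 120)
= 1287

C(13,8) = 1287


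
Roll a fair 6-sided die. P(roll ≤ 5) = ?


Favorable outcomes (roll ≤ 5): 5
Total outcomes = 6
P = 5/6 = 0.8333

P = 0.8333


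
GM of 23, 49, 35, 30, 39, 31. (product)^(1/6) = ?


Product = 23 × 49 × 35 × 30 × 39 × 31 = 1430670150
GM = 1430670150^(1/6) = 33.5678

GM = 33.5678


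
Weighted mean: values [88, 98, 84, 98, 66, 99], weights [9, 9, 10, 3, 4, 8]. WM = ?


Numerator = 88*9 + 98*9 + 84*10 + 98*3 + 66*4 + 99*8 = 3864
Denominator = 9 + 9 + 10 + 3 + 4 + 8 = 43
WM = 3864/43 = 89.8605

WM = 89.8605


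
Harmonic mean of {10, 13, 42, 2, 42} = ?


Sum of reciprocals = 1/10 + 1/13 + 1/42 + 1/2 + 1/42 = 0.724542
HM = 5/0.724542 = 6.9009

HM = 6.9009


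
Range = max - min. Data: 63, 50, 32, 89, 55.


Max = 89, Min = 32
Range = 89 - 32 = 57

Range = 57


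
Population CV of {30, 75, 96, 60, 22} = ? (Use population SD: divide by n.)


Mean = 56.6000
SD = 27.5942
CV = (27.5942/56.6000)*100 = 48.7530%

CV = 48.7530%


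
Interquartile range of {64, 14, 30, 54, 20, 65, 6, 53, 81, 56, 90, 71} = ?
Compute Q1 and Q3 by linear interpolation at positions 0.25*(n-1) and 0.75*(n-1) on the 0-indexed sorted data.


Sorted: 6, 14, 20, 30, 53, 54, 56, 64, 65, 71, 81, 90
Q1 (25th %ile) = 27.5000
Q3 (75th %ile) = 66.5000
IQR = 66.5000 - 27.5000 = 39.0000

IQR = 39.0000


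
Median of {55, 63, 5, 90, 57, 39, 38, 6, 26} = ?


Sorted: 5, 6, 26, 38, 39, 55, 57, 63, 90
n = 9 (odd)
Middle value = 39

Median = 39


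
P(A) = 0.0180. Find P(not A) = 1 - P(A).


P(not A) = 1 - 0.0180 = 0.9820

P(not A) = 0.9820


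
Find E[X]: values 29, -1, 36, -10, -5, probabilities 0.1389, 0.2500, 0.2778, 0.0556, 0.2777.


E[X] = 29*0.1389 - 1*0.2500 + 36*0.2778 - 10*0.0556 - 5*0.2777
= 4.0281 - 0.2500 + 10.0008 - 0.5560 - 1.3885
= 11.8344

E[X] = 11.8344


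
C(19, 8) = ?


C(19,8) = 19!/(8! × 11!)
= 121645100408832000/(40320 × 39916800)
= 75582

C(19,8) = 75582


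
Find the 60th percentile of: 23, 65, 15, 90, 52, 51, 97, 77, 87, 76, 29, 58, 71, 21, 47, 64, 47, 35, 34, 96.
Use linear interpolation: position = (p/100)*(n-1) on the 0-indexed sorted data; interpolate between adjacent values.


Sorted: 15, 21, 23, 29, 34, 35, 47, 47, 51, 52, 58, 64, 65, 71, 76, 77, 87, 90, 96, 97
n = 20
Index = 60/100 * 19 = 11.4000
Lower = data[11] = 64, Upper = data[12] = 65
P60 = 64 + 0.4000*(1) = 64.4000

P60 = 64.4000


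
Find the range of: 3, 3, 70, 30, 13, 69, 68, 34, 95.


Max = 95, Min = 3
Range = 95 - 3 = 92

Range = 92


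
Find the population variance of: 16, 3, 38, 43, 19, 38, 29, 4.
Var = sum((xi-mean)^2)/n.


Mean = 23.7500
Squared deviations: 60.0625, 430.5625, 203.0625, 370.5625, 22.5625, 203.0625, 27.5625, 390.0625
Sum = 1707.5000
Variance = 1707.5000/8 = 213.4375

Variance = 213.4375


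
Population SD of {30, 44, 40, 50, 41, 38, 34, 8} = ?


Mean = 35.6250
Variance = 140.9844
SD = sqrt(140.9844) = 11.8737

SD = 11.8737


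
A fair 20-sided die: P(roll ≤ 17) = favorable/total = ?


Favorable outcomes (roll ≤ 17): 17
Total outcomes = 20
P = 17/20 = 0.8500

P = 0.8500


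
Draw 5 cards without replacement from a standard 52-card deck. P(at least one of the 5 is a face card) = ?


P(at least one) = 1 - P(none)
P(none) = (40/52) × (39/51) × (38/50) × (37/49) × (36/48) = 0.253181
P(at least one) = 1 - 0.253181 = 0.7468

P = 0.7468


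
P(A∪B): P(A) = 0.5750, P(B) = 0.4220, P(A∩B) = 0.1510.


P(A∪B) = 0.5750 + 0.4220 - 0.1510
= 0.9970 - 0.1510
= 0.8460

P(A∪B) = 0.8460


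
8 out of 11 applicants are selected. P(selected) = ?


P = 8/11 = 0.7273

P = 0.7273


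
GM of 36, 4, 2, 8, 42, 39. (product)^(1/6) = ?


Product = 36 × 4 × 2 × 8 × 42 × 39 = 3773952
GM = 3773952^(1/6) = 12.4776

GM = 12.4776


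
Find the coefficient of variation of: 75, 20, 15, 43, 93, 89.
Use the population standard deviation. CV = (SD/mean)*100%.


Mean = 55.8333
SD = 31.5300
CV = (31.5300/55.8333)*100 = 56.4716%

CV = 56.4716%


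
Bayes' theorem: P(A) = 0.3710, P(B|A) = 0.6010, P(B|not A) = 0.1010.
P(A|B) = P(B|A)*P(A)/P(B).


P(B) = P(B|A)*P(A) + P(B|A')*P(A')
= 0.6010*0.3710 + 0.1010*0.6290
= 0.222971 + 0.063529 = 0.286500
P(A|B) = 0.222971/0.286500 = 0.7783

P(A|B) = 0.7783


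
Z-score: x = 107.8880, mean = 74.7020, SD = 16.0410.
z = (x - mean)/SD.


z = (107.8880 - 74.7020)/16.0410
= 33.1860/16.0410
= 2.0688

z = 2.0688


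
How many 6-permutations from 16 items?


P(16,6) = 16!/10!
= 20922789888000/3628800
= 5765760

P(16,6) = 5765760


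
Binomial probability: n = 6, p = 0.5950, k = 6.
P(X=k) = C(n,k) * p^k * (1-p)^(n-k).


C(6,6) = 1
p^6 = 0.044371
(1-p)^0 = 1.000000
P = 1 * 0.044371 * 1.000000 = 0.0444

P(X=6) = 0.0444


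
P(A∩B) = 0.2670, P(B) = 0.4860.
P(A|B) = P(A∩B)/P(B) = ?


P(A|B) = 0.2670/0.4860 = 0.5494

P(A|B) = 0.5494


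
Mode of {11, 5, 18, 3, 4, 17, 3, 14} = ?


Frequencies: 3:2, 4:1, 5:1, 11:1, 14:1, 17:1, 18:1
Max frequency = 2
Mode = 3

Mode = 3


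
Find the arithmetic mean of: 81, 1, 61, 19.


Sum = 81 + 1 + 61 + 19 = 162
n = 4
Mean = 162/4 = 40.5000

Mean = 40.5000


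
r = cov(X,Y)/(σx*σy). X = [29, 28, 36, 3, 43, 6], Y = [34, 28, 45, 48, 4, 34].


Mean X = 24.1667, Mean Y = 32.1667
SD X = 14.780806, SD Y = 14.334302
Cov = -125.694444
r = -125.694444/(14.780806*14.334302) = -0.5933

r = -0.5933


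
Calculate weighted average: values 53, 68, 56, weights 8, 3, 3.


Numerator = 53*8 + 68*3 + 56*3 = 796
Denominator = 8 + 3 + 3 = 14
WM = 796/14 = 56.8571

WM = 56.8571


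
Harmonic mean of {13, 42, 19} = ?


Sum of reciprocals = 1/13 + 1/42 + 1/19 = 0.153364
HM = 3/0.153364 = 19.5613

HM = 19.5613


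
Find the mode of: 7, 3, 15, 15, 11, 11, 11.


Frequencies: 3:1, 7:1, 11:3, 15:2
Max frequency = 3
Mode = 11

Mode = 11


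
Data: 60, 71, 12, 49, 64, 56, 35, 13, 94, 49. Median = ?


Sorted: 12, 13, 35, 49, 49, 56, 60, 64, 71, 94
n = 10 (even)
Middle values: 49 and 56
Median = (49+56)/2 = 52.5000

Median = 52.5000


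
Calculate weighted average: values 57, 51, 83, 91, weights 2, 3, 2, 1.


Numerator = 57*2 + 51*3 + 83*2 + 91*1 = 524
Denominator = 2 + 3 + 2 + 1 = 8
WM = 524/8 = 65.5000

WM = 65.5000


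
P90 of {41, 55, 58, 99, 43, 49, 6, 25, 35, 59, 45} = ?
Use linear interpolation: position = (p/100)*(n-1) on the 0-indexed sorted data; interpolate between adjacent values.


Sorted: 6, 25, 35, 41, 43, 45, 49, 55, 58, 59, 99
n = 11
Index = 90/100 * 10 = 9.0000
Lower = data[9] = 59, Upper = data[10] = 99
P90 = 59 + 0*(40) = 59.0000

P90 = 59.0000


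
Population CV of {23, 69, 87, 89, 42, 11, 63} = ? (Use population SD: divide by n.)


Mean = 54.8571
SD = 28.2055
CV = (28.2055/54.8571)*100 = 51.4163%

CV = 51.4163%


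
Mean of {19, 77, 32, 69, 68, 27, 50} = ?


Sum = 19 + 77 + 32 + 69 + 68 + 27 + 50 = 342
n = 7
Mean = 342/7 = 48.8571

Mean = 48.8571


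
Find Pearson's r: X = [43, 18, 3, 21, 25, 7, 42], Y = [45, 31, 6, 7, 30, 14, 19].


Mean X = 22.7143, Mean Y = 21.7143
SD X = 14.389622, SD Y = 13.241863
Cov = 121.632653
r = 121.632653/(14.389622*13.241863) = 0.6383

r = 0.6383


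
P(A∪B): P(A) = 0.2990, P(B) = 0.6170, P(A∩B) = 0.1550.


P(A∪B) = 0.2990 + 0.6170 - 0.1550
= 0.9160 - 0.1550
= 0.7610

P(A∪B) = 0.7610


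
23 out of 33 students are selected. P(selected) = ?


P = 23/33 = 0.6970

P = 0.6970


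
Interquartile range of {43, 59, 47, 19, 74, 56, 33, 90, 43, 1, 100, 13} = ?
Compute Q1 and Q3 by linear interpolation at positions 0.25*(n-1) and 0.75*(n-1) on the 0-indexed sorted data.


Sorted: 1, 13, 19, 33, 43, 43, 47, 56, 59, 74, 90, 100
Q1 (25th %ile) = 29.5000
Q3 (75th %ile) = 62.7500
IQR = 62.7500 - 29.5000 = 33.2500

IQR = 33.2500


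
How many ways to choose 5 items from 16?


C(16,5) = 16!/(5! × 11!)
= 20922789888000/(120 × 39916800)
= 4368

C(16,5) = 4368


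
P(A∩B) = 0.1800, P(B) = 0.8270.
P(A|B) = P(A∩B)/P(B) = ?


P(A|B) = 0.1800/0.8270 = 0.2177

P(A|B) = 0.2177


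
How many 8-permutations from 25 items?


P(25,8) = 25!/17!
= 15511210043330985984000000/355687428096000
= 43609104000

P(25,8) = 43609104000


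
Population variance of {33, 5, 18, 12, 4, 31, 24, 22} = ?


Mean = 18.6250
Squared deviations: 206.6406, 185.6406, 0.3906, 43.8906, 213.8906, 153.1406, 28.8906, 11.3906
Sum = 843.8750
Variance = 843.8750/8 = 105.4844

Variance = 105.4844


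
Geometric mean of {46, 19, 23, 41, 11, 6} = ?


Product = 46 × 19 × 23 × 41 × 11 × 6 = 54396012
GM = 54396012^(1/6) = 19.4653

GM = 19.4653


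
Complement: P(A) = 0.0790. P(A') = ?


P(not A) = 1 - 0.0790 = 0.9210

P(not A) = 0.9210


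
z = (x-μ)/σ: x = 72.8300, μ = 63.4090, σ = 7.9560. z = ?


z = (72.8300 - 63.4090)/7.9560
= 9.4210/7.9560
= 1.1841

z = 1.1841


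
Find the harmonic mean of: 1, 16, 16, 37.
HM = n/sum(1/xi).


Sum of reciprocals = 1/1 + 1/16 + 1/16 + 1/37 = 1.152027
HM = 4/1.152027 = 3.4721

HM = 3.4721


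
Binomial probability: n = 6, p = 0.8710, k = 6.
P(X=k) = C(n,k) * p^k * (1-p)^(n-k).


C(6,6) = 1
p^6 = 0.436625
(1-p)^0 = 1.000000
P = 1 * 0.436625 * 1.000000 = 0.4366

P(X=6) = 0.4366


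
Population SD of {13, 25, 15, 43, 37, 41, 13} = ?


Mean = 26.7143
Variance = 155.9184
SD = sqrt(155.9184) = 12.4867

SD = 12.4867


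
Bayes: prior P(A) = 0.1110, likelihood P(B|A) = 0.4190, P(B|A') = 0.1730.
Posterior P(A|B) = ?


P(B) = P(B|A)*P(A) + P(B|A')*P(A')
= 0.4190*0.1110 + 0.1730*0.8890
= 0.046509 + 0.153797 = 0.200306
P(A|B) = 0.046509/0.200306 = 0.2322

P(A|B) = 0.2322


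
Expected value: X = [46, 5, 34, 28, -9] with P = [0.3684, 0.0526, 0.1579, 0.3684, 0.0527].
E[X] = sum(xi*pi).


E[X] = 46*0.3684 + 5*0.0526 + 34*0.1579 + 28*0.3684 - 9*0.0527
= 16.9464 + 0.2630 + 5.3686 + 10.3152 - 0.4743
= 32.4189

E[X] = 32.4189


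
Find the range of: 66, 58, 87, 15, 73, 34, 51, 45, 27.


Max = 87, Min = 15
Range = 87 - 15 = 72

Range = 72


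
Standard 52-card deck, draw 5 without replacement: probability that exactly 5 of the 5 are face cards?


Hypergeometric: P(X=5) = C(12,5)·C(40,0) / C(52,5)
= 792 × 1 / 2598960
= 792/2598960 = 0.0003

P = 0.0003


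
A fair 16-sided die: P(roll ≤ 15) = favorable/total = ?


Favorable outcomes (roll ≤ 15): 15
Total outcomes = 16
P = 15/16 = 0.9375

P = 0.9375


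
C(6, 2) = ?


C(6,2) = 6!/(2! × 4!)
= 720/(2 × 24)
= 15

C(6,2) = 15


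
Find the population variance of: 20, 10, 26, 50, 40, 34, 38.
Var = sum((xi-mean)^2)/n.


Mean = 31.1429
Squared deviations: 124.1633, 447.0204, 26.4490, 355.5918, 78.4490, 8.1633, 47.0204
Sum = 1086.8571
Variance = 1086.8571/7 = 155.2653

Variance = 155.2653


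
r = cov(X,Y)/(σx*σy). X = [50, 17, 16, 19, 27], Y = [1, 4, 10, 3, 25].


Mean X = 25.8000, Mean Y = 8.6000
SD X = 12.702756, SD Y = 8.731552
Cov = -19.880000
r = -19.880000/(12.702756*8.731552) = -0.1792

r = -0.1792


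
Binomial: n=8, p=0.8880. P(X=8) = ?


C(8,8) = 1
p^8 = 0.386637
(1-p)^0 = 1.000000
P = 1 * 0.386637 * 1.000000 = 0.3866

P(X=8) = 0.3866


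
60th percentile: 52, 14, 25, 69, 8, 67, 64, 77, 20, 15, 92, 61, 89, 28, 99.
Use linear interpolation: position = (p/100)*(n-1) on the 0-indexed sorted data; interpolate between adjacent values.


Sorted: 8, 14, 15, 20, 25, 28, 52, 61, 64, 67, 69, 77, 89, 92, 99
n = 15
Index = 60/100 * 14 = 8.4000
Lower = data[8] = 64, Upper = data[9] = 67
P60 = 64 + 0.4000*(3) = 65.2000

P60 = 65.2000


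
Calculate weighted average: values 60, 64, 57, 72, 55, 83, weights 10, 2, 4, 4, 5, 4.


Numerator = 60*10 + 64*2 + 57*4 + 72*4 + 55*5 + 83*4 = 1851
Denominator = 10 + 2 + 4 + 4 + 5 + 4 = 29
WM = 1851/29 = 63.8276

WM = 63.8276


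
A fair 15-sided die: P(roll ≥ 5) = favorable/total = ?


Favorable outcomes (roll ≥ 5): 11
Total outcomes = 15
P = 11/15 = 0.7333

P = 0.7333


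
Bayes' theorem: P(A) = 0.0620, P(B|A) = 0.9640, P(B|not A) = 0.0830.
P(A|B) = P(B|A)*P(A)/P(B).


P(B) = P(B|A)*P(A) + P(B|A')*P(A')
= 0.9640*0.0620 + 0.0830*0.9380
= 0.059768 + 0.077854 = 0.137622
P(A|B) = 0.059768/0.137622 = 0.4343

P(A|B) = 0.4343


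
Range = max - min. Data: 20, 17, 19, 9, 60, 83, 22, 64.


Max = 83, Min = 9
Range = 83 - 9 = 74

Range = 74


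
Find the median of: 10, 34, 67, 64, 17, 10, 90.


Sorted: 10, 10, 17, 34, 64, 67, 90
n = 7 (odd)
Middle value = 34

Median = 34


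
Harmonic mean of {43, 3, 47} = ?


Sum of reciprocals = 1/43 + 1/3 + 1/47 = 0.377866
HM = 3/0.377866 = 7.9393

HM = 7.9393


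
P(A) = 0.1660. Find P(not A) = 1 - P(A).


P(not A) = 1 - 0.1660 = 0.8340

P(not A) = 0.8340


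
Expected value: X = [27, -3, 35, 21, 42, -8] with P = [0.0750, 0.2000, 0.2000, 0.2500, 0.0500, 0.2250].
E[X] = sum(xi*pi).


E[X] = 27*0.0750 - 3*0.2000 + 35*0.2000 + 21*0.2500 + 42*0.0500 - 8*0.2250
= 2.0250 - 0.6000 + 7.0000 + 5.2500 + 2.1000 - 1.8000
= 13.9750

E[X] = 13.9750


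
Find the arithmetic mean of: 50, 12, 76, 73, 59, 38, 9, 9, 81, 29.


Sum = 50 + 12 + 76 + 73 + 59 + 38 + 9 + 9 + 81 + 29 = 436
n = 10
Mean = 436/10 = 43.6000

Mean = 43.6000


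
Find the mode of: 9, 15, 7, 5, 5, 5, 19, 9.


Frequencies: 5:3, 7:1, 9:2, 15:1, 19:1
Max frequency = 3
Mode = 5

Mode = 5


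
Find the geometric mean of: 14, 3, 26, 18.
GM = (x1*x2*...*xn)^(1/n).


Product = 14 × 3 × 26 × 18 = 19656
GM = 19656^(1/4) = 11.8406

GM = 11.8406


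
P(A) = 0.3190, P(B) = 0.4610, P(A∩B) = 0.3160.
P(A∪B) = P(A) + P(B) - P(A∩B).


P(A∪B) = 0.3190 + 0.4610 - 0.3160
= 0.7800 - 0.3160
= 0.4640

P(A∪B) = 0.4640


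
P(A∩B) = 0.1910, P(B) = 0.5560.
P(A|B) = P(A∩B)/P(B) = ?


P(A|B) = 0.1910/0.5560 = 0.3435

P(A|B) = 0.3435


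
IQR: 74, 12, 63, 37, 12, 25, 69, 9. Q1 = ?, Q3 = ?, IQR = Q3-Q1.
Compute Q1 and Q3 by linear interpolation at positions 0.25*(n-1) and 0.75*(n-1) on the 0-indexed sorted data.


Sorted: 9, 12, 12, 25, 37, 63, 69, 74
Q1 (25th %ile) = 12.0000
Q3 (75th %ile) = 64.5000
IQR = 64.5000 - 12.0000 = 52.5000

IQR = 52.5000


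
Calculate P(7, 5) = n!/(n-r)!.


P(7,5) = 7!/2!
= 5040/2
= 2520

P(7,5) = 2520


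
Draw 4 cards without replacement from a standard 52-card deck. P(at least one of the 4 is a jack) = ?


P(at least one) = 1 - P(none)
P(none) = (48/52) × (47/51) × (46/50) × (45/49) = 0.718737
P(at least one) = 1 - 0.718737 = 0.2813

P = 0.2813


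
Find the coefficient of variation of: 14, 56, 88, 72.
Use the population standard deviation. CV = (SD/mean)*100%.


Mean = 57.5000
SD = 27.5454
CV = (27.5454/57.5000)*100 = 47.9051%

CV = 47.9051%


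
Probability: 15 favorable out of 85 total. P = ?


P = 15/85 = 0.1765

P = 0.1765


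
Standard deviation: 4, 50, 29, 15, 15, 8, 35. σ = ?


Mean = 22.2857
Variance = 231.3469
SD = sqrt(231.3469) = 15.2101

SD = 15.2101


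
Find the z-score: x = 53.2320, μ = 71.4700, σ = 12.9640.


z = (53.2320 - 71.4700)/12.9640
= -18.2380/12.9640
= -1.4068

z = -1.4068


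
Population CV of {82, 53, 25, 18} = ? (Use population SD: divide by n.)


Mean = 44.5000
SD = 25.3032
CV = (25.3032/44.5000)*100 = 56.8610%

CV = 56.8610%


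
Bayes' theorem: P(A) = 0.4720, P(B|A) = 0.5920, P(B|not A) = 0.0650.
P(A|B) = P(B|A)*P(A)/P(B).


P(B) = P(B|A)*P(A) + P(B|A')*P(A')
= 0.5920*0.4720 + 0.0650*0.5280
= 0.279424 + 0.034320 = 0.313744
P(A|B) = 0.279424/0.313744 = 0.8906

P(A|B) = 0.8906


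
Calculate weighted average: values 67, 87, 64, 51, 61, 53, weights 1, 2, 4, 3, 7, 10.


Numerator = 67*1 + 87*2 + 64*4 + 51*3 + 61*7 + 53*10 = 1607
Denominator = 1 + 2 + 4 + 3 + 7 + 10 = 27
WM = 1607/27 = 59.5185

WM = 59.5185


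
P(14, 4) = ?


P(14,4) = 14!/10!
= 87178291200/3628800
= 24024

P(14,4) = 24024


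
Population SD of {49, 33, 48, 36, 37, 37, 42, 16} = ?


Mean = 37.2500
Variance = 93.4375
SD = sqrt(93.4375) = 9.6663

SD = 9.6663


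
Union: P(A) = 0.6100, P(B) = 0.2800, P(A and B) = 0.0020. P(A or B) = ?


P(A∪B) = 0.6100 + 0.2800 - 0.0020
= 0.8900 - 0.0020
= 0.8880

P(A∪B) = 0.8880


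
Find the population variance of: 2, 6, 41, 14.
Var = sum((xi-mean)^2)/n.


Mean = 15.7500
Squared deviations: 189.0625, 95.0625, 637.5625, 3.0625
Sum = 924.7500
Variance = 924.7500/4 = 231.1875

Variance = 231.1875
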